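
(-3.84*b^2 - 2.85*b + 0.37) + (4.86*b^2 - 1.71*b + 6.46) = 1.02*b^2 - 4.56*b + 6.83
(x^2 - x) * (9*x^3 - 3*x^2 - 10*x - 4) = 9*x^5 - 12*x^4 - 7*x^3 + 6*x^2 + 4*x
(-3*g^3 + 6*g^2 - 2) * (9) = -27*g^3 + 54*g^2 - 18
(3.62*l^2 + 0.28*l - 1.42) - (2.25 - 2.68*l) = 3.62*l^2 + 2.96*l - 3.67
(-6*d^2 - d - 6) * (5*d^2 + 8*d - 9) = -30*d^4 - 53*d^3 + 16*d^2 - 39*d + 54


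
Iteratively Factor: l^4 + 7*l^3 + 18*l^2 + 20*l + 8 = (l + 1)*(l^3 + 6*l^2 + 12*l + 8) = (l + 1)*(l + 2)*(l^2 + 4*l + 4) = (l + 1)*(l + 2)^2*(l + 2)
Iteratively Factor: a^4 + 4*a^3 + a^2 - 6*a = (a + 3)*(a^3 + a^2 - 2*a) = (a - 1)*(a + 3)*(a^2 + 2*a) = (a - 1)*(a + 2)*(a + 3)*(a)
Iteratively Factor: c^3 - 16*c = (c + 4)*(c^2 - 4*c) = (c - 4)*(c + 4)*(c)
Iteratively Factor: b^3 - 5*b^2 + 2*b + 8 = (b - 2)*(b^2 - 3*b - 4) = (b - 4)*(b - 2)*(b + 1)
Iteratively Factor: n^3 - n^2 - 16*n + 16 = (n - 4)*(n^2 + 3*n - 4) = (n - 4)*(n + 4)*(n - 1)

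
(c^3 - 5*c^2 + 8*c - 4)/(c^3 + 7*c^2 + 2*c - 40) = (c^2 - 3*c + 2)/(c^2 + 9*c + 20)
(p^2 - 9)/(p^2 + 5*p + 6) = (p - 3)/(p + 2)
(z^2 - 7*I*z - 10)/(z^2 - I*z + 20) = (z - 2*I)/(z + 4*I)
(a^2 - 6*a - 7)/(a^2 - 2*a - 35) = (a + 1)/(a + 5)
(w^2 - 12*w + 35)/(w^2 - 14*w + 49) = (w - 5)/(w - 7)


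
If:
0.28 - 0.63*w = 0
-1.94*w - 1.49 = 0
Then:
No Solution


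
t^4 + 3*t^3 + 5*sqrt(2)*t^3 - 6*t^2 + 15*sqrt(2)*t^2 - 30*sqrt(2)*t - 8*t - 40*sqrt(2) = (t - 2)*(t + 1)*(t + 4)*(t + 5*sqrt(2))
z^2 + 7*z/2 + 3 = (z + 3/2)*(z + 2)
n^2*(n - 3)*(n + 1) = n^4 - 2*n^3 - 3*n^2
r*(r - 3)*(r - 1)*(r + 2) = r^4 - 2*r^3 - 5*r^2 + 6*r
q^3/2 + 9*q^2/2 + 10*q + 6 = (q/2 + 1/2)*(q + 2)*(q + 6)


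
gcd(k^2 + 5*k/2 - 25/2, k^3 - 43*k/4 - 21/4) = 1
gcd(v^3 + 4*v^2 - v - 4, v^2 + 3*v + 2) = v + 1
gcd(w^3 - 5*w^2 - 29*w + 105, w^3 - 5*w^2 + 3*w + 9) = w - 3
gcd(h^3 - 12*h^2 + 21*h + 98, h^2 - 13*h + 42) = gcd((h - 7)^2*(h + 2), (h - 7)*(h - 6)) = h - 7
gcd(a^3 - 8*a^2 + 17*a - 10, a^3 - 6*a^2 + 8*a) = a - 2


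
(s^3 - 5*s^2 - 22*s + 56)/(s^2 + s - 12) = (s^2 - 9*s + 14)/(s - 3)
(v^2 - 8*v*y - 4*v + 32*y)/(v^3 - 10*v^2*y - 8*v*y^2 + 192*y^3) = (4 - v)/(-v^2 + 2*v*y + 24*y^2)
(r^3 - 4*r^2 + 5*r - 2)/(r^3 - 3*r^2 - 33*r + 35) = (r^2 - 3*r + 2)/(r^2 - 2*r - 35)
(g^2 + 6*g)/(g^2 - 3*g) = (g + 6)/(g - 3)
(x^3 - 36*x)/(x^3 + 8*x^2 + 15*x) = (x^2 - 36)/(x^2 + 8*x + 15)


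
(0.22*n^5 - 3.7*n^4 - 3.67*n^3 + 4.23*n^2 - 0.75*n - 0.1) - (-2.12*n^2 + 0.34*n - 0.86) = 0.22*n^5 - 3.7*n^4 - 3.67*n^3 + 6.35*n^2 - 1.09*n + 0.76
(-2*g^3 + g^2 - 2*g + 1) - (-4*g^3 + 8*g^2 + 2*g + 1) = 2*g^3 - 7*g^2 - 4*g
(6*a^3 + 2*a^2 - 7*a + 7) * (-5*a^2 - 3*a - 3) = -30*a^5 - 28*a^4 + 11*a^3 - 20*a^2 - 21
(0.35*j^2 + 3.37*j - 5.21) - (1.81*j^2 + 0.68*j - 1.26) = -1.46*j^2 + 2.69*j - 3.95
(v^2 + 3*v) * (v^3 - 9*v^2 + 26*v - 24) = v^5 - 6*v^4 - v^3 + 54*v^2 - 72*v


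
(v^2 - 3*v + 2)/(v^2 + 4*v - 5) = (v - 2)/(v + 5)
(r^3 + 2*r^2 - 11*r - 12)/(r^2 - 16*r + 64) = (r^3 + 2*r^2 - 11*r - 12)/(r^2 - 16*r + 64)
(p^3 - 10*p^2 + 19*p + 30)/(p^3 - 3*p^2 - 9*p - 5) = (p - 6)/(p + 1)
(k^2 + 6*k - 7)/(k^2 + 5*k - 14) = (k - 1)/(k - 2)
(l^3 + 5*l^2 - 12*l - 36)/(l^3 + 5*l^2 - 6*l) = (l^2 - l - 6)/(l*(l - 1))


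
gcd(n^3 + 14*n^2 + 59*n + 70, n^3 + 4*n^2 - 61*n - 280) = n^2 + 12*n + 35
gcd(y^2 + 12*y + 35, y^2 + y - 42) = y + 7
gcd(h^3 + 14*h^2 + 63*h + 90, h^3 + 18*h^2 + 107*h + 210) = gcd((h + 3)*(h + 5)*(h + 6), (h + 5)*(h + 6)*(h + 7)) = h^2 + 11*h + 30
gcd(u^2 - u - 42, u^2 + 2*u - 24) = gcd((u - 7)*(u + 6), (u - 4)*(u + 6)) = u + 6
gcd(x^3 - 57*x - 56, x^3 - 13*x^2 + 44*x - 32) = x - 8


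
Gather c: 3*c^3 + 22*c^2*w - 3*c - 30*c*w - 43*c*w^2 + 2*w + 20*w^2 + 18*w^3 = 3*c^3 + 22*c^2*w + c*(-43*w^2 - 30*w - 3) + 18*w^3 + 20*w^2 + 2*w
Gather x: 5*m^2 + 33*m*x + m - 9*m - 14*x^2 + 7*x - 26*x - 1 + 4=5*m^2 - 8*m - 14*x^2 + x*(33*m - 19) + 3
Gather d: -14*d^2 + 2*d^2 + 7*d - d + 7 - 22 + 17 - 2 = -12*d^2 + 6*d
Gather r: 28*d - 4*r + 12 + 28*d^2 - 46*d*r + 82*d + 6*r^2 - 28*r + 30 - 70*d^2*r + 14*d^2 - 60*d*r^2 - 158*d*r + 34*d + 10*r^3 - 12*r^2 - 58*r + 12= 42*d^2 + 144*d + 10*r^3 + r^2*(-60*d - 6) + r*(-70*d^2 - 204*d - 90) + 54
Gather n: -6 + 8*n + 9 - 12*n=3 - 4*n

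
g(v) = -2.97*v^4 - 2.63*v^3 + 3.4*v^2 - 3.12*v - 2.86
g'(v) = -11.88*v^3 - 7.89*v^2 + 6.8*v - 3.12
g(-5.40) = -1998.15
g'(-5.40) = 1600.76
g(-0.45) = -0.65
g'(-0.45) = -6.70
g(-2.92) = -115.20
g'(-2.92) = 205.53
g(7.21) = -8860.32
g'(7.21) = -4816.93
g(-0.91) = 2.74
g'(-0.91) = -6.89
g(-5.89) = -2903.64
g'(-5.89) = 2110.62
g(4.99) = -2101.99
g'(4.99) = -1641.76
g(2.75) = -210.28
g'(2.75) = -291.16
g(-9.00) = -17268.28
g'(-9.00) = 7957.11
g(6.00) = -4316.38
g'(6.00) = -2812.44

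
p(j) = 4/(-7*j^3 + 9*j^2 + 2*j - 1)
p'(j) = 4*(21*j^2 - 18*j - 2)/(-7*j^3 + 9*j^2 + 2*j - 1)^2 = 4*(21*j^2 - 18*j - 2)/(7*j^3 - 9*j^2 - 2*j + 1)^2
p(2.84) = -0.05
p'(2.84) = 0.07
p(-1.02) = 0.29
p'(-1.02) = 0.81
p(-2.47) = 0.03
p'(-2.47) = 0.03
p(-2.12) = 0.04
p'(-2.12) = 0.05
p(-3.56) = 0.01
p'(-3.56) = 0.01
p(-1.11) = 0.23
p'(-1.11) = 0.58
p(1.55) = -1.71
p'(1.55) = 14.95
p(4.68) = -0.01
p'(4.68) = 0.01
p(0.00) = -4.00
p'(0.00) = -8.00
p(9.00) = 0.00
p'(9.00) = 0.00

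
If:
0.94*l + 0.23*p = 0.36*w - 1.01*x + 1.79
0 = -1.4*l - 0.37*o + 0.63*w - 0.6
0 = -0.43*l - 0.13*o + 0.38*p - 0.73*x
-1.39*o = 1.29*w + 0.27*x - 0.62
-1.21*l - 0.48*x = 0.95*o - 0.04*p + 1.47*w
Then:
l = -0.58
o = 0.29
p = 2.62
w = -0.17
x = 1.66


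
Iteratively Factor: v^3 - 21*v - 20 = (v + 4)*(v^2 - 4*v - 5) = (v - 5)*(v + 4)*(v + 1)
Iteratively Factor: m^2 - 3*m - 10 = (m - 5)*(m + 2)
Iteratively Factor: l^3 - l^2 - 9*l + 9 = (l - 3)*(l^2 + 2*l - 3) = (l - 3)*(l + 3)*(l - 1)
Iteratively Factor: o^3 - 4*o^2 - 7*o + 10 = (o + 2)*(o^2 - 6*o + 5) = (o - 1)*(o + 2)*(o - 5)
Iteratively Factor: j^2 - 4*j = (j)*(j - 4)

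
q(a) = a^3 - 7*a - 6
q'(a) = 3*a^2 - 7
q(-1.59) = 1.11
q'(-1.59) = 0.58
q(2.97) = -0.59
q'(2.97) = 19.46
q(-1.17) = 0.59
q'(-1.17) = -2.89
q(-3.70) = -30.75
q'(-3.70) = 34.07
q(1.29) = -12.88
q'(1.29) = -2.01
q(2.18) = -10.90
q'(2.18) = 7.26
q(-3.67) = -29.74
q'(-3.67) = 33.41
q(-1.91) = 0.40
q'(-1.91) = 3.94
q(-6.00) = -180.00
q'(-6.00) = 101.00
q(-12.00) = -1650.00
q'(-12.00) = 425.00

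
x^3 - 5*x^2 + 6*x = x*(x - 3)*(x - 2)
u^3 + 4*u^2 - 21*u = u*(u - 3)*(u + 7)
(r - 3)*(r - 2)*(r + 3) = r^3 - 2*r^2 - 9*r + 18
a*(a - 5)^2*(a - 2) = a^4 - 12*a^3 + 45*a^2 - 50*a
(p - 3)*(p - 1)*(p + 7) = p^3 + 3*p^2 - 25*p + 21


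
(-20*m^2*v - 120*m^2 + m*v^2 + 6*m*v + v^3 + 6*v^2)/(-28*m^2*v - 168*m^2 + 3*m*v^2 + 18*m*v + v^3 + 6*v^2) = (5*m + v)/(7*m + v)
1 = 1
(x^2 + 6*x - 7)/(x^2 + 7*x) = (x - 1)/x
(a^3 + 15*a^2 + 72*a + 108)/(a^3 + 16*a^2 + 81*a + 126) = (a + 6)/(a + 7)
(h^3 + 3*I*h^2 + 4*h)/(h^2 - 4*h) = (h^2 + 3*I*h + 4)/(h - 4)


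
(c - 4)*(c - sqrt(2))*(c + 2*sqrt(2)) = c^3 - 4*c^2 + sqrt(2)*c^2 - 4*sqrt(2)*c - 4*c + 16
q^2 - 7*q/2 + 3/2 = (q - 3)*(q - 1/2)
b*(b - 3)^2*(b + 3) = b^4 - 3*b^3 - 9*b^2 + 27*b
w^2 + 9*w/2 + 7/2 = (w + 1)*(w + 7/2)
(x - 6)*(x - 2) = x^2 - 8*x + 12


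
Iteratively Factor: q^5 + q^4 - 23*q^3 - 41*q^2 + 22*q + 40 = (q + 4)*(q^4 - 3*q^3 - 11*q^2 + 3*q + 10) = (q - 5)*(q + 4)*(q^3 + 2*q^2 - q - 2) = (q - 5)*(q + 1)*(q + 4)*(q^2 + q - 2) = (q - 5)*(q - 1)*(q + 1)*(q + 4)*(q + 2)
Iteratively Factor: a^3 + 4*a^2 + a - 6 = (a - 1)*(a^2 + 5*a + 6) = (a - 1)*(a + 3)*(a + 2)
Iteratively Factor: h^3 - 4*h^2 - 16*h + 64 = (h - 4)*(h^2 - 16) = (h - 4)*(h + 4)*(h - 4)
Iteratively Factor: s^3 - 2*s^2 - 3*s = (s - 3)*(s^2 + s) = s*(s - 3)*(s + 1)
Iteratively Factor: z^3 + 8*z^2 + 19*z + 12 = (z + 4)*(z^2 + 4*z + 3) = (z + 3)*(z + 4)*(z + 1)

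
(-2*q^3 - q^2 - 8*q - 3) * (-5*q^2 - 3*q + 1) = 10*q^5 + 11*q^4 + 41*q^3 + 38*q^2 + q - 3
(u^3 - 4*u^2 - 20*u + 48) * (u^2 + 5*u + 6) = u^5 + u^4 - 34*u^3 - 76*u^2 + 120*u + 288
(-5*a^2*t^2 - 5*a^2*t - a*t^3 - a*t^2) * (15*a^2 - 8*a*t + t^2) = -75*a^4*t^2 - 75*a^4*t + 25*a^3*t^3 + 25*a^3*t^2 + 3*a^2*t^4 + 3*a^2*t^3 - a*t^5 - a*t^4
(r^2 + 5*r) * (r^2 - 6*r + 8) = r^4 - r^3 - 22*r^2 + 40*r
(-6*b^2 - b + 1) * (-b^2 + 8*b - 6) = 6*b^4 - 47*b^3 + 27*b^2 + 14*b - 6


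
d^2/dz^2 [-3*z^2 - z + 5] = -6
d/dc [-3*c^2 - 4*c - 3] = -6*c - 4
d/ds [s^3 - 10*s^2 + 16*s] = 3*s^2 - 20*s + 16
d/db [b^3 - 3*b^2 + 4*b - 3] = 3*b^2 - 6*b + 4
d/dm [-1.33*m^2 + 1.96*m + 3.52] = 1.96 - 2.66*m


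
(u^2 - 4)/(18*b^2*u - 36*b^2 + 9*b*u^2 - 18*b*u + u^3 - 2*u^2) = (u + 2)/(18*b^2 + 9*b*u + u^2)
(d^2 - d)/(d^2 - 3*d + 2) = d/(d - 2)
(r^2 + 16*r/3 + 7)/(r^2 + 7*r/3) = (r + 3)/r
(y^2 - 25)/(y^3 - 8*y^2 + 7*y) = (y^2 - 25)/(y*(y^2 - 8*y + 7))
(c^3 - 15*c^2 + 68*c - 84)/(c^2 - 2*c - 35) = (c^2 - 8*c + 12)/(c + 5)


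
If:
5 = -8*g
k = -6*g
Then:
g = -5/8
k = 15/4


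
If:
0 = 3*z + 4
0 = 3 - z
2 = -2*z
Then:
No Solution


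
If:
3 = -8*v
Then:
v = -3/8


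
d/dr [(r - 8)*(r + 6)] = 2*r - 2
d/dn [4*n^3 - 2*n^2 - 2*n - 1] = 12*n^2 - 4*n - 2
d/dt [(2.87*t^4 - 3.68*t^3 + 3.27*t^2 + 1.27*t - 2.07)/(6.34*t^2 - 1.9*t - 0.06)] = (36.3916*t^5 - 39.6902*t^4 + 13.2952*t^3 - 13.6024*t^2 + 25.8552*t - 4.0092)/(40.1956*t^4 - 24.092*t^3 + 2.8492*t^2 + 0.228*t + 0.0036)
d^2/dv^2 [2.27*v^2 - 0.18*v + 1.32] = 4.54000000000000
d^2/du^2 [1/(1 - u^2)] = 2*(-3*u^2 - 1)/(u^2 - 1)^3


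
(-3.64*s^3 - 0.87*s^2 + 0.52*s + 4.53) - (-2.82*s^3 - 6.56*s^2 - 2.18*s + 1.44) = -0.82*s^3 + 5.69*s^2 + 2.7*s + 3.09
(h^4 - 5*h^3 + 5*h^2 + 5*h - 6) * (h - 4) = h^5 - 9*h^4 + 25*h^3 - 15*h^2 - 26*h + 24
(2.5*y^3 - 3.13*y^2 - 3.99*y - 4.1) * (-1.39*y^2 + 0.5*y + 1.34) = -3.475*y^5 + 5.6007*y^4 + 7.3311*y^3 - 0.490200000000002*y^2 - 7.3966*y - 5.494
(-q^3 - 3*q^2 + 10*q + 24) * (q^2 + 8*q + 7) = -q^5 - 11*q^4 - 21*q^3 + 83*q^2 + 262*q + 168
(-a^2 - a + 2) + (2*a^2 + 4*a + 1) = a^2 + 3*a + 3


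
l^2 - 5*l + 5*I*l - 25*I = (l - 5)*(l + 5*I)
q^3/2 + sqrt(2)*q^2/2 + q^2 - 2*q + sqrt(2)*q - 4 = (q/2 + sqrt(2))*(q + 2)*(q - sqrt(2))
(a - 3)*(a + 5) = a^2 + 2*a - 15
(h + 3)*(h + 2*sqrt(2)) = h^2 + 2*sqrt(2)*h + 3*h + 6*sqrt(2)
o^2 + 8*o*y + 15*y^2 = (o + 3*y)*(o + 5*y)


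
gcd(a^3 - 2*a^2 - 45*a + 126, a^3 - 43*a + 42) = a^2 + a - 42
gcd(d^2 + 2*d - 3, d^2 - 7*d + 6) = d - 1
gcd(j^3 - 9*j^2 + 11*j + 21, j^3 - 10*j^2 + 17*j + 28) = j^2 - 6*j - 7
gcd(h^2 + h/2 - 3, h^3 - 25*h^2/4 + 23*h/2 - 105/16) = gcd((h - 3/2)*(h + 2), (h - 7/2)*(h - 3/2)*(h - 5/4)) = h - 3/2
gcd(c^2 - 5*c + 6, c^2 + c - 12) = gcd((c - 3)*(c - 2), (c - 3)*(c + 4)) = c - 3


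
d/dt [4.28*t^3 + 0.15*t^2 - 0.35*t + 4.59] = 12.84*t^2 + 0.3*t - 0.35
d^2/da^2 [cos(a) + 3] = -cos(a)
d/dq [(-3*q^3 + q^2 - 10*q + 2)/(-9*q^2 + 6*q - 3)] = (9*q^4 - 12*q^3 - 19*q^2 + 10*q + 6)/(3*(9*q^4 - 12*q^3 + 10*q^2 - 4*q + 1))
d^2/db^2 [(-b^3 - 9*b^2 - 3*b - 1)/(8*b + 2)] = (-16*b^3 - 12*b^2 - 3*b - 13)/(64*b^3 + 48*b^2 + 12*b + 1)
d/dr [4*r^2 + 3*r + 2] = 8*r + 3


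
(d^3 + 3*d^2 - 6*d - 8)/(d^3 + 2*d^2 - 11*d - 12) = (d - 2)/(d - 3)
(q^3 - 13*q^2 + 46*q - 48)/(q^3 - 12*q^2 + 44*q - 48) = (q^2 - 11*q + 24)/(q^2 - 10*q + 24)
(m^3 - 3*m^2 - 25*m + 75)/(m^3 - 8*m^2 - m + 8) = (m^3 - 3*m^2 - 25*m + 75)/(m^3 - 8*m^2 - m + 8)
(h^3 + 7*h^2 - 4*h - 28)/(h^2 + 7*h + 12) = (h^3 + 7*h^2 - 4*h - 28)/(h^2 + 7*h + 12)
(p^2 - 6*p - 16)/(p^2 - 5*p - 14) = (p - 8)/(p - 7)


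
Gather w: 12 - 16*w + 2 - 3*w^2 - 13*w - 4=-3*w^2 - 29*w + 10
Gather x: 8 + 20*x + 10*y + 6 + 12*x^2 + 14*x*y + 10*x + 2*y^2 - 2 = 12*x^2 + x*(14*y + 30) + 2*y^2 + 10*y + 12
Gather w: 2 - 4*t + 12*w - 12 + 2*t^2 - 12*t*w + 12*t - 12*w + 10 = 2*t^2 - 12*t*w + 8*t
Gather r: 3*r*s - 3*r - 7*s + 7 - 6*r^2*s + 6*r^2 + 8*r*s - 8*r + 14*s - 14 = r^2*(6 - 6*s) + r*(11*s - 11) + 7*s - 7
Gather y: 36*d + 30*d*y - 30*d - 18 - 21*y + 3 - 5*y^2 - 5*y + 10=6*d - 5*y^2 + y*(30*d - 26) - 5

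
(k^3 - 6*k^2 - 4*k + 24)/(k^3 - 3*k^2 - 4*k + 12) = (k - 6)/(k - 3)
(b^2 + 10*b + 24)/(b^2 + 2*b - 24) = (b + 4)/(b - 4)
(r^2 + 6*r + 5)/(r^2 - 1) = (r + 5)/(r - 1)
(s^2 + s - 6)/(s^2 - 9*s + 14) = (s + 3)/(s - 7)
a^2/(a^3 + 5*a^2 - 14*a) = a/(a^2 + 5*a - 14)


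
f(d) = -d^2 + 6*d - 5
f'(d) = 6 - 2*d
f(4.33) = 2.23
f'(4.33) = -2.66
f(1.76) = 2.46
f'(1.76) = 2.48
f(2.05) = 3.10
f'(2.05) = 1.90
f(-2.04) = -21.40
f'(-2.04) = 10.08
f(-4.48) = -51.95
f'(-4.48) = 14.96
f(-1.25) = -14.06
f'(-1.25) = 8.50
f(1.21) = 0.80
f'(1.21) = 3.58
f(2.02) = 3.04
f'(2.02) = 1.96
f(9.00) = -32.00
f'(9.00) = -12.00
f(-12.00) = -221.00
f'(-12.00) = 30.00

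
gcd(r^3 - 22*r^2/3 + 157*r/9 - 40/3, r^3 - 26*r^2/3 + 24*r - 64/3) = r - 8/3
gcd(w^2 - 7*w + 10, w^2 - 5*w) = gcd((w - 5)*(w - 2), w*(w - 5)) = w - 5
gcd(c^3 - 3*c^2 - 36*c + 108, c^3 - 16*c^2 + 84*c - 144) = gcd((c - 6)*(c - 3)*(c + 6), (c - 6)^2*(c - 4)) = c - 6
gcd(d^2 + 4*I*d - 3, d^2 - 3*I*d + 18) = d + 3*I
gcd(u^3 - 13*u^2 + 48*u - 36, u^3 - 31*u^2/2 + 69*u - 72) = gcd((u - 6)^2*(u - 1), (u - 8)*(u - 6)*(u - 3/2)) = u - 6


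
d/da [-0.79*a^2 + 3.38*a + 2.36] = 3.38 - 1.58*a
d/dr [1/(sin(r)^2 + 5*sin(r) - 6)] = -(2*sin(r) + 5)*cos(r)/(sin(r)^2 + 5*sin(r) - 6)^2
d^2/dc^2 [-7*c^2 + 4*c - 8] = -14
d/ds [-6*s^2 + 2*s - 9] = 2 - 12*s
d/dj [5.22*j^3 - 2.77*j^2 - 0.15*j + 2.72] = 15.66*j^2 - 5.54*j - 0.15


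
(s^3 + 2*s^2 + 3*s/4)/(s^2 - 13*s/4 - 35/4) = s*(4*s^2 + 8*s + 3)/(4*s^2 - 13*s - 35)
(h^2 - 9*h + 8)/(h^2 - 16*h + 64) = (h - 1)/(h - 8)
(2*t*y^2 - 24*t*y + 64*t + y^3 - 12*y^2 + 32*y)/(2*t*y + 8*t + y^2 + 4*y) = (y^2 - 12*y + 32)/(y + 4)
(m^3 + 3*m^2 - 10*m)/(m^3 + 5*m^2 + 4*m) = (m^2 + 3*m - 10)/(m^2 + 5*m + 4)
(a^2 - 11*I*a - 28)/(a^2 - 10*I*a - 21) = (a - 4*I)/(a - 3*I)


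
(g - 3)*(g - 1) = g^2 - 4*g + 3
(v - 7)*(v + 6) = v^2 - v - 42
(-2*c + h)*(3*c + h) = -6*c^2 + c*h + h^2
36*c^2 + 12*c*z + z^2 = (6*c + z)^2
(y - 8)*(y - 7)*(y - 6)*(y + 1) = y^4 - 20*y^3 + 125*y^2 - 190*y - 336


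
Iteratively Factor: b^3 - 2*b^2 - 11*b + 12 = (b + 3)*(b^2 - 5*b + 4) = (b - 4)*(b + 3)*(b - 1)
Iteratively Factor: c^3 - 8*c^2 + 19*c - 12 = (c - 4)*(c^2 - 4*c + 3) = (c - 4)*(c - 1)*(c - 3)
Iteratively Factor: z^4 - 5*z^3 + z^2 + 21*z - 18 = (z + 2)*(z^3 - 7*z^2 + 15*z - 9) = (z - 3)*(z + 2)*(z^2 - 4*z + 3) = (z - 3)*(z - 1)*(z + 2)*(z - 3)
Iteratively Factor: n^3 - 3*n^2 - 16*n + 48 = (n - 3)*(n^2 - 16) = (n - 4)*(n - 3)*(n + 4)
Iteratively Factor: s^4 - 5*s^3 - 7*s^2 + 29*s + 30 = (s + 1)*(s^3 - 6*s^2 - s + 30) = (s - 3)*(s + 1)*(s^2 - 3*s - 10) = (s - 5)*(s - 3)*(s + 1)*(s + 2)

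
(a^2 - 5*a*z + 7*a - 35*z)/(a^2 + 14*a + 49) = (a - 5*z)/(a + 7)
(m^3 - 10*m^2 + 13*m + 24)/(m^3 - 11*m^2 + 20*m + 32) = (m - 3)/(m - 4)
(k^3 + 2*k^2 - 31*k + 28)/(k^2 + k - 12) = (k^3 + 2*k^2 - 31*k + 28)/(k^2 + k - 12)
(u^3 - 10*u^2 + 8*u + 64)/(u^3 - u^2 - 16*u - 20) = (u^2 - 12*u + 32)/(u^2 - 3*u - 10)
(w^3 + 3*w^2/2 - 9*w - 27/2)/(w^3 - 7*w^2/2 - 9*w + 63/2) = (2*w + 3)/(2*w - 7)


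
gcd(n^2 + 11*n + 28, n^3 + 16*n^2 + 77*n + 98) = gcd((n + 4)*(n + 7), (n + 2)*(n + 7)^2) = n + 7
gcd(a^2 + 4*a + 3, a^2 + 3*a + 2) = a + 1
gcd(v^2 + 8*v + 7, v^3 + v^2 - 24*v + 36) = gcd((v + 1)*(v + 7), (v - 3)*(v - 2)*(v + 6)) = 1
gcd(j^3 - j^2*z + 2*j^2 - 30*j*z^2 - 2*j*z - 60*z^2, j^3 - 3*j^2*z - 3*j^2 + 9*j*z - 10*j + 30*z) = j + 2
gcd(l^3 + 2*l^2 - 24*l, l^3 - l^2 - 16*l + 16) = l - 4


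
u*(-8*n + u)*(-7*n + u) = 56*n^2*u - 15*n*u^2 + u^3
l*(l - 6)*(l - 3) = l^3 - 9*l^2 + 18*l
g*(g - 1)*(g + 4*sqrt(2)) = g^3 - g^2 + 4*sqrt(2)*g^2 - 4*sqrt(2)*g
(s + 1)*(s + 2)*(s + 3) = s^3 + 6*s^2 + 11*s + 6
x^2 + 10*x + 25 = (x + 5)^2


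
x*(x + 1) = x^2 + x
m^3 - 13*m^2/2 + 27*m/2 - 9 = (m - 3)*(m - 2)*(m - 3/2)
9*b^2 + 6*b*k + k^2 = (3*b + k)^2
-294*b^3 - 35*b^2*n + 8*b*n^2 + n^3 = (-6*b + n)*(7*b + n)^2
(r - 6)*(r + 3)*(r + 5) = r^3 + 2*r^2 - 33*r - 90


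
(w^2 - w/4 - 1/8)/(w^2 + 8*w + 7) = (w^2 - w/4 - 1/8)/(w^2 + 8*w + 7)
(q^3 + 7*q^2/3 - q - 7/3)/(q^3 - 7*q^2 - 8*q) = (3*q^2 + 4*q - 7)/(3*q*(q - 8))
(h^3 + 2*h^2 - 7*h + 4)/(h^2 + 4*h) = h - 2 + 1/h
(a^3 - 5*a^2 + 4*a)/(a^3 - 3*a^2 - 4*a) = (a - 1)/(a + 1)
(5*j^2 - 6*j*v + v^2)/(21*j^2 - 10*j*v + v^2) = (5*j^2 - 6*j*v + v^2)/(21*j^2 - 10*j*v + v^2)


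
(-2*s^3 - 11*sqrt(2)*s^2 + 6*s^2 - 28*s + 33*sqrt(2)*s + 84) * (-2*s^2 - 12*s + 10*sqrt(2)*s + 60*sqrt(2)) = 4*s^5 + 2*sqrt(2)*s^4 + 12*s^4 - 236*s^3 + 6*sqrt(2)*s^3 - 492*s^2 - 316*sqrt(2)*s^2 - 840*sqrt(2)*s + 2952*s + 5040*sqrt(2)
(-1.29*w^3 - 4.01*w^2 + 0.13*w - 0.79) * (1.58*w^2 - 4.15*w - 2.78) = -2.0382*w^5 - 0.9823*w^4 + 20.4331*w^3 + 9.3601*w^2 + 2.9171*w + 2.1962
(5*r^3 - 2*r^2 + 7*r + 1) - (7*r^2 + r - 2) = 5*r^3 - 9*r^2 + 6*r + 3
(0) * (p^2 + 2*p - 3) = 0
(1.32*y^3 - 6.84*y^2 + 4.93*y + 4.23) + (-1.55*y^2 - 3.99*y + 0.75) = 1.32*y^3 - 8.39*y^2 + 0.94*y + 4.98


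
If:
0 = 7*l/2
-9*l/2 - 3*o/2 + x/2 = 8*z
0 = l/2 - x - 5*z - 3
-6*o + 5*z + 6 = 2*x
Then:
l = 0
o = 23/19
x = -27/19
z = -6/19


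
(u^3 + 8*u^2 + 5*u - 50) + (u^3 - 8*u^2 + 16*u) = 2*u^3 + 21*u - 50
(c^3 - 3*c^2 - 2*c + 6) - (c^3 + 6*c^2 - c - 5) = -9*c^2 - c + 11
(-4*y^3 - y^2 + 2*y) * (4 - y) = 4*y^4 - 15*y^3 - 6*y^2 + 8*y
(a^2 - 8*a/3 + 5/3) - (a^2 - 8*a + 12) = 16*a/3 - 31/3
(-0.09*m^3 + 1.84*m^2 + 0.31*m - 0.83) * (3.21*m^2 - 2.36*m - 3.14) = -0.2889*m^5 + 6.1188*m^4 - 3.0647*m^3 - 9.1735*m^2 + 0.9854*m + 2.6062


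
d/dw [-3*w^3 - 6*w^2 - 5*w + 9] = -9*w^2 - 12*w - 5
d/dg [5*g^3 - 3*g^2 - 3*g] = 15*g^2 - 6*g - 3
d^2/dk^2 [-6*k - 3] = 0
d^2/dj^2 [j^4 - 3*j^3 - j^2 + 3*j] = 12*j^2 - 18*j - 2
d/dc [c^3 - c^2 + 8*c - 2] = 3*c^2 - 2*c + 8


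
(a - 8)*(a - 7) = a^2 - 15*a + 56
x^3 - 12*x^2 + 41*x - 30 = (x - 6)*(x - 5)*(x - 1)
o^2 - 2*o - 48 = (o - 8)*(o + 6)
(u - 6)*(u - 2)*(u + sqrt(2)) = u^3 - 8*u^2 + sqrt(2)*u^2 - 8*sqrt(2)*u + 12*u + 12*sqrt(2)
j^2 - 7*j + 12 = (j - 4)*(j - 3)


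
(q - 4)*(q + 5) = q^2 + q - 20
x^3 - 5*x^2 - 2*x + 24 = (x - 4)*(x - 3)*(x + 2)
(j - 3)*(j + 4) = j^2 + j - 12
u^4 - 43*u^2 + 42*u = u*(u - 6)*(u - 1)*(u + 7)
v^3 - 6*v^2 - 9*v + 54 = (v - 6)*(v - 3)*(v + 3)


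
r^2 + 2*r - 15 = (r - 3)*(r + 5)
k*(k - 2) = k^2 - 2*k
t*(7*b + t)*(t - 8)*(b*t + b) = 7*b^2*t^3 - 49*b^2*t^2 - 56*b^2*t + b*t^4 - 7*b*t^3 - 8*b*t^2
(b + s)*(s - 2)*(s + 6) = b*s^2 + 4*b*s - 12*b + s^3 + 4*s^2 - 12*s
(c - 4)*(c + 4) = c^2 - 16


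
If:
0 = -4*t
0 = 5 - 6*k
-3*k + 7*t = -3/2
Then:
No Solution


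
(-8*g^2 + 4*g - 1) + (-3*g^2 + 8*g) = -11*g^2 + 12*g - 1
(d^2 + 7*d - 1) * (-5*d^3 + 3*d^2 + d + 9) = -5*d^5 - 32*d^4 + 27*d^3 + 13*d^2 + 62*d - 9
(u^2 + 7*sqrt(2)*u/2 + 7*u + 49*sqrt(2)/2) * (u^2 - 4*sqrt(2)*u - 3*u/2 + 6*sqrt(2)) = u^4 - sqrt(2)*u^3/2 + 11*u^3/2 - 77*u^2/2 - 11*sqrt(2)*u^2/4 - 154*u + 21*sqrt(2)*u/4 + 294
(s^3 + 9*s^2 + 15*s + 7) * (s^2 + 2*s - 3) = s^5 + 11*s^4 + 30*s^3 + 10*s^2 - 31*s - 21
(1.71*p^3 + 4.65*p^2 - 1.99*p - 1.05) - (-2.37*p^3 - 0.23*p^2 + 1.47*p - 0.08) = 4.08*p^3 + 4.88*p^2 - 3.46*p - 0.97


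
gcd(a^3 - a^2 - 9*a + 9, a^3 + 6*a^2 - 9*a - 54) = a^2 - 9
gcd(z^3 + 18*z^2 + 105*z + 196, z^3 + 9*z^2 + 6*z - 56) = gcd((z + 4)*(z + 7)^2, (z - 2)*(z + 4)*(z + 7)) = z^2 + 11*z + 28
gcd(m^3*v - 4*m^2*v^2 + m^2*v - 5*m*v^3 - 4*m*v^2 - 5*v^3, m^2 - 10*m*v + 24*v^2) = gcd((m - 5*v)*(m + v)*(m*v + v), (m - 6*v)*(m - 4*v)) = 1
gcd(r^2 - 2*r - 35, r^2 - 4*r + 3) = 1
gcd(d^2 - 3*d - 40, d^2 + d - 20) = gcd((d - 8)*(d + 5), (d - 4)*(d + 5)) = d + 5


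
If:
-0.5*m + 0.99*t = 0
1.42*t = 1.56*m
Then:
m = 0.00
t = 0.00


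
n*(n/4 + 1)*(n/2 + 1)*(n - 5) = n^4/8 + n^3/8 - 11*n^2/4 - 5*n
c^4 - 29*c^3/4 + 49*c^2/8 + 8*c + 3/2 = (c - 6)*(c - 2)*(c + 1/4)*(c + 1/2)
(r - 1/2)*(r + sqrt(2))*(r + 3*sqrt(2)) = r^3 - r^2/2 + 4*sqrt(2)*r^2 - 2*sqrt(2)*r + 6*r - 3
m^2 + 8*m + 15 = (m + 3)*(m + 5)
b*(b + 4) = b^2 + 4*b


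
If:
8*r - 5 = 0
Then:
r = 5/8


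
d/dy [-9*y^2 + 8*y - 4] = 8 - 18*y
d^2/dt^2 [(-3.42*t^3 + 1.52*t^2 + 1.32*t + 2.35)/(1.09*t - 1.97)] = (-8.126604*t^3 + 44.062596*t^2 - 79.636068*t + 23.050878)/(1.295029*t^3 - 7.021671*t^2 + 12.690543*t - 7.645373)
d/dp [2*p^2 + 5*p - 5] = 4*p + 5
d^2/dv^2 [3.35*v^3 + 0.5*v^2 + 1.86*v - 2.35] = 20.1*v + 1.0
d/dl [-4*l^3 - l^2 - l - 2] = -12*l^2 - 2*l - 1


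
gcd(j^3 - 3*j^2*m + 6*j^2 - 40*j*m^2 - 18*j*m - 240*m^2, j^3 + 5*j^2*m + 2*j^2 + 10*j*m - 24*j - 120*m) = j^2 + 5*j*m + 6*j + 30*m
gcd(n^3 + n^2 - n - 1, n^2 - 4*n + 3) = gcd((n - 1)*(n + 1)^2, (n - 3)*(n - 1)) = n - 1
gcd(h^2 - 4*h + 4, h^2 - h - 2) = h - 2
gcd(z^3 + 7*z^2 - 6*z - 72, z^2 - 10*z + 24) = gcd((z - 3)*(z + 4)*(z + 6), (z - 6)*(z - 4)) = 1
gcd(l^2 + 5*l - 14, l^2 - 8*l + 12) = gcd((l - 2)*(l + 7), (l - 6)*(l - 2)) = l - 2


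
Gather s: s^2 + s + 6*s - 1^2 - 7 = s^2 + 7*s - 8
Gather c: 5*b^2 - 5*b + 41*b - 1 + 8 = 5*b^2 + 36*b + 7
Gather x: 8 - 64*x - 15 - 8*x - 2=-72*x - 9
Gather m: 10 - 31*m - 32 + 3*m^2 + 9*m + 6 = 3*m^2 - 22*m - 16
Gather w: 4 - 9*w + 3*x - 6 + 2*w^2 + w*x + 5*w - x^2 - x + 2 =2*w^2 + w*(x - 4) - x^2 + 2*x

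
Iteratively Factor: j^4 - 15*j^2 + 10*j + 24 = (j - 3)*(j^3 + 3*j^2 - 6*j - 8) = (j - 3)*(j + 4)*(j^2 - j - 2) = (j - 3)*(j + 1)*(j + 4)*(j - 2)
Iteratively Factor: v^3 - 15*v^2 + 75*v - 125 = (v - 5)*(v^2 - 10*v + 25) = (v - 5)^2*(v - 5)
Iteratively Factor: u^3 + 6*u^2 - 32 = (u + 4)*(u^2 + 2*u - 8) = (u + 4)^2*(u - 2)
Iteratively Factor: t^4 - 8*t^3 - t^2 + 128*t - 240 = (t - 5)*(t^3 - 3*t^2 - 16*t + 48) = (t - 5)*(t - 3)*(t^2 - 16) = (t - 5)*(t - 4)*(t - 3)*(t + 4)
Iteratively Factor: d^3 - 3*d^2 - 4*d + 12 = (d - 3)*(d^2 - 4) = (d - 3)*(d + 2)*(d - 2)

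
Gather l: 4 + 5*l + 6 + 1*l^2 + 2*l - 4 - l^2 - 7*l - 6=0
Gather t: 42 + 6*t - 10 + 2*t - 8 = 8*t + 24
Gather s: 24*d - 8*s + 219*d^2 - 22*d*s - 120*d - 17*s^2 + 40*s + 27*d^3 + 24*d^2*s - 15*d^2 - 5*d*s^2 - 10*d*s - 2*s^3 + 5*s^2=27*d^3 + 204*d^2 - 96*d - 2*s^3 + s^2*(-5*d - 12) + s*(24*d^2 - 32*d + 32)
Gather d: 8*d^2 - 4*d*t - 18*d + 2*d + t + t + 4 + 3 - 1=8*d^2 + d*(-4*t - 16) + 2*t + 6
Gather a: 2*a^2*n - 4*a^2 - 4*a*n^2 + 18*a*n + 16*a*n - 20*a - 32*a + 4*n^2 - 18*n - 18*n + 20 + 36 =a^2*(2*n - 4) + a*(-4*n^2 + 34*n - 52) + 4*n^2 - 36*n + 56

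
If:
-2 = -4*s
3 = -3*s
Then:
No Solution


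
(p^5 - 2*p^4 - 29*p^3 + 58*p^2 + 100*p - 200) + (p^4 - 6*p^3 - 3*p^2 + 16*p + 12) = p^5 - p^4 - 35*p^3 + 55*p^2 + 116*p - 188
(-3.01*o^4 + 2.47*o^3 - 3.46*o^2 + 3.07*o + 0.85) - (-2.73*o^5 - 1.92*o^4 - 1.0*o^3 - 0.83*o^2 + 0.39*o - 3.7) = 2.73*o^5 - 1.09*o^4 + 3.47*o^3 - 2.63*o^2 + 2.68*o + 4.55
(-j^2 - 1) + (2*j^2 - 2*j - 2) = j^2 - 2*j - 3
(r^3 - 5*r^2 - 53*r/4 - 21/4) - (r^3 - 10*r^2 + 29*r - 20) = 5*r^2 - 169*r/4 + 59/4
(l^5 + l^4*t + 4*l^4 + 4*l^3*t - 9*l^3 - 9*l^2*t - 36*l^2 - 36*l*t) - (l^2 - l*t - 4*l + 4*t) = l^5 + l^4*t + 4*l^4 + 4*l^3*t - 9*l^3 - 9*l^2*t - 37*l^2 - 35*l*t + 4*l - 4*t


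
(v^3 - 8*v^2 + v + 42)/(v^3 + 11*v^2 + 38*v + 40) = (v^2 - 10*v + 21)/(v^2 + 9*v + 20)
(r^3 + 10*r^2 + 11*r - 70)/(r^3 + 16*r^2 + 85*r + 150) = (r^2 + 5*r - 14)/(r^2 + 11*r + 30)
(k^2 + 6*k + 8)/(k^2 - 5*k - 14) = (k + 4)/(k - 7)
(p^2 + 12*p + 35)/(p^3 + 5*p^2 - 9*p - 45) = (p + 7)/(p^2 - 9)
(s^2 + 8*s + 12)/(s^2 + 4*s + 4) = (s + 6)/(s + 2)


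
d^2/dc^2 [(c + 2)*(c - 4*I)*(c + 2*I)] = 6*c + 4 - 4*I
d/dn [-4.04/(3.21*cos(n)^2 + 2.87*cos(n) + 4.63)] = -(25.9368*cos(n) + 11.5948)*sin(n)/(3.21*cos(n)^2 + 2.87*cos(n) + 4.63)^2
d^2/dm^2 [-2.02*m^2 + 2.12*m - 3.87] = -4.04000000000000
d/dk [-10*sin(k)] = -10*cos(k)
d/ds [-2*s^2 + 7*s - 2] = 7 - 4*s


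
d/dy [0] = 0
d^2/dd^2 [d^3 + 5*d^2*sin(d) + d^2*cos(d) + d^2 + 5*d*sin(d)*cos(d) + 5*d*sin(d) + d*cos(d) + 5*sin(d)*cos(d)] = -5*d^2*sin(d) - d^2*cos(d) - 9*d*sin(d) - 10*d*sin(2*d) + 19*d*cos(d) + 6*d + 8*sin(d) + 12*cos(d) + 10*sqrt(2)*cos(2*d + pi/4) + 2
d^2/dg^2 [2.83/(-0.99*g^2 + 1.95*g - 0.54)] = (5.547366*g^2 - 10.92663*g - 2.83*(1.98*g - 1.95)*(3.96*g - 3.9) + 3.025836)/(0.99*g^2 - 1.95*g + 0.54)^3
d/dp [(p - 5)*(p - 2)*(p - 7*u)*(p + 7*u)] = 4*p^3 - 21*p^2 - 98*p*u^2 + 20*p + 343*u^2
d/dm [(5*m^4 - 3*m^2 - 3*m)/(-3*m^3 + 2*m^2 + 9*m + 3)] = (-15*m^6 + 20*m^5 + 126*m^4 + 42*m^3 - 21*m^2 - 18*m - 9)/(9*m^6 - 12*m^5 - 50*m^4 + 18*m^3 + 93*m^2 + 54*m + 9)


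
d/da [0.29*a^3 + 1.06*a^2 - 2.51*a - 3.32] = 0.87*a^2 + 2.12*a - 2.51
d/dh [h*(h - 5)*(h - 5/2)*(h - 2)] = 4*h^3 - 57*h^2/2 + 55*h - 25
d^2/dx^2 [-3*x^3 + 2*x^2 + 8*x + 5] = 4 - 18*x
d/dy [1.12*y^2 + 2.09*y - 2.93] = 2.24*y + 2.09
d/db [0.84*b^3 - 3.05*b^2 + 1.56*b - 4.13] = 2.52*b^2 - 6.1*b + 1.56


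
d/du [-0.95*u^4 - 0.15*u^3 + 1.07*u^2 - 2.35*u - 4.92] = -3.8*u^3 - 0.45*u^2 + 2.14*u - 2.35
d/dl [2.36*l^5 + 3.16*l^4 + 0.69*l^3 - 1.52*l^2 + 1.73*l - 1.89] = 11.8*l^4 + 12.64*l^3 + 2.07*l^2 - 3.04*l + 1.73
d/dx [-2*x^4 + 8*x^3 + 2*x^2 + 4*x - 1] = -8*x^3 + 24*x^2 + 4*x + 4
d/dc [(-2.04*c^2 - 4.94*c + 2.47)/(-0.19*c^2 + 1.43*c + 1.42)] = (-3.8558*c^2 - 4.855*c - 10.5469)/(0.0361*c^4 - 0.5434*c^3 + 1.5053*c^2 + 4.0612*c + 2.0164)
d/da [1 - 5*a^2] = -10*a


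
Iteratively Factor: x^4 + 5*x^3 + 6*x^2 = (x + 3)*(x^3 + 2*x^2) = x*(x + 3)*(x^2 + 2*x) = x^2*(x + 3)*(x + 2)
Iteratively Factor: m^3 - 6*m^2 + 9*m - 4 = (m - 4)*(m^2 - 2*m + 1) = (m - 4)*(m - 1)*(m - 1)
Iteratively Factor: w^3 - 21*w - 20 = (w + 1)*(w^2 - w - 20) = (w + 1)*(w + 4)*(w - 5)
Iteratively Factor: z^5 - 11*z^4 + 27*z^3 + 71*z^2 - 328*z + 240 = (z - 5)*(z^4 - 6*z^3 - 3*z^2 + 56*z - 48) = (z - 5)*(z + 3)*(z^3 - 9*z^2 + 24*z - 16) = (z - 5)*(z - 4)*(z + 3)*(z^2 - 5*z + 4) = (z - 5)*(z - 4)^2*(z + 3)*(z - 1)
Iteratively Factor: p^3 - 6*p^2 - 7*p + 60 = (p - 4)*(p^2 - 2*p - 15) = (p - 4)*(p + 3)*(p - 5)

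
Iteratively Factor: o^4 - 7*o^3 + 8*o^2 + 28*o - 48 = (o + 2)*(o^3 - 9*o^2 + 26*o - 24) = (o - 3)*(o + 2)*(o^2 - 6*o + 8) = (o - 3)*(o - 2)*(o + 2)*(o - 4)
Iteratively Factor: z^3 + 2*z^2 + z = (z + 1)*(z^2 + z) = (z + 1)^2*(z)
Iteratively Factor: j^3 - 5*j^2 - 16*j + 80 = (j + 4)*(j^2 - 9*j + 20) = (j - 5)*(j + 4)*(j - 4)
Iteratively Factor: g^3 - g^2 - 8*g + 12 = (g - 2)*(g^2 + g - 6) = (g - 2)^2*(g + 3)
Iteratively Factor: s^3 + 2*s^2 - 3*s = (s + 3)*(s^2 - s) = (s - 1)*(s + 3)*(s)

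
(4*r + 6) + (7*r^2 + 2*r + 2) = 7*r^2 + 6*r + 8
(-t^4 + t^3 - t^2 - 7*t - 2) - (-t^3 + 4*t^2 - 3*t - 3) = -t^4 + 2*t^3 - 5*t^2 - 4*t + 1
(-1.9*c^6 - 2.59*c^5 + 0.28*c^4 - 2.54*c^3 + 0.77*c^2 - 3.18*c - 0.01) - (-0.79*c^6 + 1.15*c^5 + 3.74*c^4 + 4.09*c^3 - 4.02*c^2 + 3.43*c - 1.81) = -1.11*c^6 - 3.74*c^5 - 3.46*c^4 - 6.63*c^3 + 4.79*c^2 - 6.61*c + 1.8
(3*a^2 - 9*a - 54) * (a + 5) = 3*a^3 + 6*a^2 - 99*a - 270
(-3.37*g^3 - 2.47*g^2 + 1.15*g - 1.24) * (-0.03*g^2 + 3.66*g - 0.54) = 0.1011*g^5 - 12.2601*g^4 - 7.2549*g^3 + 5.58*g^2 - 5.1594*g + 0.6696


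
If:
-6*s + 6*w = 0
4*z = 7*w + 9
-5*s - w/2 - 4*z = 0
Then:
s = -18/25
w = -18/25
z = 99/100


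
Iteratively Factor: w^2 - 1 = (w - 1)*(w + 1)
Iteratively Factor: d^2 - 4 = (d - 2)*(d + 2)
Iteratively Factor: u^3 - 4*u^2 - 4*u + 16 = (u - 4)*(u^2 - 4) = (u - 4)*(u + 2)*(u - 2)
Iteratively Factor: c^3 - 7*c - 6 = (c + 2)*(c^2 - 2*c - 3) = (c - 3)*(c + 2)*(c + 1)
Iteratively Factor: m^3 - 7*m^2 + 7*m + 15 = (m - 3)*(m^2 - 4*m - 5) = (m - 3)*(m + 1)*(m - 5)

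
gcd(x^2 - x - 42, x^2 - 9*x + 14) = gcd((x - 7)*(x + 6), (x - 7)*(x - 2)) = x - 7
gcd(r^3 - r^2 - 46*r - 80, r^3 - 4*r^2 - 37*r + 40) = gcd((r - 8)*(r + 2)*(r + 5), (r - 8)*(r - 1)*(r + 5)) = r^2 - 3*r - 40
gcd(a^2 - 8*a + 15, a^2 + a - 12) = a - 3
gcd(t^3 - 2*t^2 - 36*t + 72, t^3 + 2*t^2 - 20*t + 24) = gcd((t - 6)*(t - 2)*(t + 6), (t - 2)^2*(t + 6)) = t^2 + 4*t - 12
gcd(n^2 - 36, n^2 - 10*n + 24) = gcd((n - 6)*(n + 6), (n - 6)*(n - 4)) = n - 6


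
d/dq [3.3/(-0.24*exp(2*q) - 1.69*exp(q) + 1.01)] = (1.584*exp(q) + 5.577)*exp(q)/(0.24*exp(2*q) + 1.69*exp(q) - 1.01)^2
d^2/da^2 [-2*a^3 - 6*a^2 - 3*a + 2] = -12*a - 12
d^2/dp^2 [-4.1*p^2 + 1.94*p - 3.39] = -8.20000000000000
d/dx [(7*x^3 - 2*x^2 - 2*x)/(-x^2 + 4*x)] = (-7*x^2 + 56*x - 10)/(x^2 - 8*x + 16)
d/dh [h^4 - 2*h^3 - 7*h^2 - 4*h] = 4*h^3 - 6*h^2 - 14*h - 4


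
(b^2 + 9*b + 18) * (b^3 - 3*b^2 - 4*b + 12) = b^5 + 6*b^4 - 13*b^3 - 78*b^2 + 36*b + 216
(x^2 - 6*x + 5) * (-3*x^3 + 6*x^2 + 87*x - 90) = -3*x^5 + 24*x^4 + 36*x^3 - 582*x^2 + 975*x - 450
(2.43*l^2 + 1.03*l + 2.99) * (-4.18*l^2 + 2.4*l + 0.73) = -10.1574*l^4 + 1.5266*l^3 - 8.2523*l^2 + 7.9279*l + 2.1827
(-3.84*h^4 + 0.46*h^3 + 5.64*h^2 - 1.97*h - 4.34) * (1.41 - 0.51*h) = 1.9584*h^5 - 5.649*h^4 - 2.2278*h^3 + 8.9571*h^2 - 0.5643*h - 6.1194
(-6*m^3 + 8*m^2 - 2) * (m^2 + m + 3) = -6*m^5 + 2*m^4 - 10*m^3 + 22*m^2 - 2*m - 6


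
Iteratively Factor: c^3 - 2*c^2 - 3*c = (c)*(c^2 - 2*c - 3) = c*(c + 1)*(c - 3)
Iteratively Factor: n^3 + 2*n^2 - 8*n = (n)*(n^2 + 2*n - 8) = n*(n + 4)*(n - 2)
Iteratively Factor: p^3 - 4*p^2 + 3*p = (p - 1)*(p^2 - 3*p) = p*(p - 1)*(p - 3)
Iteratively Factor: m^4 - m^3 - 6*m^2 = (m - 3)*(m^3 + 2*m^2) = m*(m - 3)*(m^2 + 2*m) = m*(m - 3)*(m + 2)*(m)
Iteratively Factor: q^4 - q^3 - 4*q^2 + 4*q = (q - 2)*(q^3 + q^2 - 2*q) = (q - 2)*(q - 1)*(q^2 + 2*q) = q*(q - 2)*(q - 1)*(q + 2)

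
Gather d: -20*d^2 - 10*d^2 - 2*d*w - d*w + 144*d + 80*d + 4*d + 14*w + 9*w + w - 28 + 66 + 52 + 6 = -30*d^2 + d*(228 - 3*w) + 24*w + 96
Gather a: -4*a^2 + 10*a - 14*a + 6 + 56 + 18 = -4*a^2 - 4*a + 80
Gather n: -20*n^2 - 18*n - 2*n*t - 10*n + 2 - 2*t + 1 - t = -20*n^2 + n*(-2*t - 28) - 3*t + 3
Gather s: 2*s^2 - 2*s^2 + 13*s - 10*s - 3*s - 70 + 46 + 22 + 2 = 0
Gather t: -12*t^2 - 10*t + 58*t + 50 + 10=-12*t^2 + 48*t + 60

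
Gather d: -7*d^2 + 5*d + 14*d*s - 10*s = -7*d^2 + d*(14*s + 5) - 10*s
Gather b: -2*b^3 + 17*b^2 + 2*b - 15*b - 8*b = -2*b^3 + 17*b^2 - 21*b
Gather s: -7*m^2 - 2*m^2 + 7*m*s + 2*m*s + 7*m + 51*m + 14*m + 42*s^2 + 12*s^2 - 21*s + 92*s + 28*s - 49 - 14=-9*m^2 + 72*m + 54*s^2 + s*(9*m + 99) - 63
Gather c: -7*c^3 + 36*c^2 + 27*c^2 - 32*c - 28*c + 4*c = -7*c^3 + 63*c^2 - 56*c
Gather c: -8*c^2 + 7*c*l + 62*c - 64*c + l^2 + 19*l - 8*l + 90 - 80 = -8*c^2 + c*(7*l - 2) + l^2 + 11*l + 10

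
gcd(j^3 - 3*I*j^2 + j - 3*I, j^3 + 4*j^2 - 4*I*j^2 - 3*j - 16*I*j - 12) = j^2 - 4*I*j - 3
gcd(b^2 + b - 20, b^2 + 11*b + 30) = b + 5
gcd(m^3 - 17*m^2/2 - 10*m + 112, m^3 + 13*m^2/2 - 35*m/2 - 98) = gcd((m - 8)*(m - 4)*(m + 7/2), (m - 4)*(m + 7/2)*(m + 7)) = m^2 - m/2 - 14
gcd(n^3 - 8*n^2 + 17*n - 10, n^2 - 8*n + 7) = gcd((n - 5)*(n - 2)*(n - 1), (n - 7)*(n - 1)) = n - 1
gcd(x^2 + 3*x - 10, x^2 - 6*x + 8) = x - 2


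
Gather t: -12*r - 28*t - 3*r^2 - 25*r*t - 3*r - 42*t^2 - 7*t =-3*r^2 - 15*r - 42*t^2 + t*(-25*r - 35)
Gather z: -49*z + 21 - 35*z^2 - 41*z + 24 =-35*z^2 - 90*z + 45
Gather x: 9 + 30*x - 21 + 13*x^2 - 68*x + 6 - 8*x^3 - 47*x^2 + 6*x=-8*x^3 - 34*x^2 - 32*x - 6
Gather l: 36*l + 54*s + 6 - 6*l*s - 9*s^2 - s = l*(36 - 6*s) - 9*s^2 + 53*s + 6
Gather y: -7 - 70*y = -70*y - 7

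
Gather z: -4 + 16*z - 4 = 16*z - 8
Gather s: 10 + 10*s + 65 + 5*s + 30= 15*s + 105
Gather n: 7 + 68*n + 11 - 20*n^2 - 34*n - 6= -20*n^2 + 34*n + 12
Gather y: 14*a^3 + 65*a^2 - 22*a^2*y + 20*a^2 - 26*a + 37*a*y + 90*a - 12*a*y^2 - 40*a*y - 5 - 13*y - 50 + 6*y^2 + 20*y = 14*a^3 + 85*a^2 + 64*a + y^2*(6 - 12*a) + y*(-22*a^2 - 3*a + 7) - 55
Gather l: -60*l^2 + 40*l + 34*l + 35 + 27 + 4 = -60*l^2 + 74*l + 66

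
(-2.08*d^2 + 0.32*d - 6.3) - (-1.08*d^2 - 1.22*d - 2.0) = -1.0*d^2 + 1.54*d - 4.3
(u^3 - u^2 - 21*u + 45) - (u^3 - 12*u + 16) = -u^2 - 9*u + 29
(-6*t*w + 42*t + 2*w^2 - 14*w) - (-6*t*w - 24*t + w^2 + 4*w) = 66*t + w^2 - 18*w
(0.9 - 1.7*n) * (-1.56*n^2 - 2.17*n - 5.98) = 2.652*n^3 + 2.285*n^2 + 8.213*n - 5.382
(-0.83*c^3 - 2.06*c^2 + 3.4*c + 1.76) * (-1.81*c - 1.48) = 1.5023*c^4 + 4.957*c^3 - 3.1052*c^2 - 8.2176*c - 2.6048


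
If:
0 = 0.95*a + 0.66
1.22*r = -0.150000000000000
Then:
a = -0.69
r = -0.12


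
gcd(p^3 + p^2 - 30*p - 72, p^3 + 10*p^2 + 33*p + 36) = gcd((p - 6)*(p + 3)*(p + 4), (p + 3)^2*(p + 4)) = p^2 + 7*p + 12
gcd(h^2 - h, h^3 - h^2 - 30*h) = h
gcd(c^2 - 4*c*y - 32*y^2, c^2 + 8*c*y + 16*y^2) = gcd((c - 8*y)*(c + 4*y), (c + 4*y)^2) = c + 4*y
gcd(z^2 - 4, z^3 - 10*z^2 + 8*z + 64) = z + 2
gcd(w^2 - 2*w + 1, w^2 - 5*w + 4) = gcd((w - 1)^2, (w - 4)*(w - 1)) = w - 1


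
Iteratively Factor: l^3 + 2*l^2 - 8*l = (l)*(l^2 + 2*l - 8) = l*(l - 2)*(l + 4)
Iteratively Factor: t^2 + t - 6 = (t + 3)*(t - 2)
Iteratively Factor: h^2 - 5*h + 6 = (h - 2)*(h - 3)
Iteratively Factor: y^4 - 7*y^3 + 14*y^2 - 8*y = (y - 1)*(y^3 - 6*y^2 + 8*y) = y*(y - 1)*(y^2 - 6*y + 8) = y*(y - 2)*(y - 1)*(y - 4)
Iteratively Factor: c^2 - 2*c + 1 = (c - 1)*(c - 1)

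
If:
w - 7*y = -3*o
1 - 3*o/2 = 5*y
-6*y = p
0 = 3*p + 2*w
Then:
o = -1/6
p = -3/2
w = 9/4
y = 1/4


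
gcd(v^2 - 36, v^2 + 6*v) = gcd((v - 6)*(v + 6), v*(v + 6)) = v + 6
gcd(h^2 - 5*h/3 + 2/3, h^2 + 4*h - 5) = h - 1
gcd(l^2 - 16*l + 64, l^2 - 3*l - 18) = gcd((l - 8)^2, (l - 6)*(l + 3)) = 1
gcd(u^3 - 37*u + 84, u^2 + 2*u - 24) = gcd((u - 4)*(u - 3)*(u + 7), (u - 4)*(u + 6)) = u - 4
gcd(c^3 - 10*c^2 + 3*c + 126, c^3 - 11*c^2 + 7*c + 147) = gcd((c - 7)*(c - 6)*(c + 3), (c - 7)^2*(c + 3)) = c^2 - 4*c - 21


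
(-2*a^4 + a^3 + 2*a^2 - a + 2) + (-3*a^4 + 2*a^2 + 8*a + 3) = -5*a^4 + a^3 + 4*a^2 + 7*a + 5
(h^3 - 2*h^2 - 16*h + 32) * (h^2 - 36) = h^5 - 2*h^4 - 52*h^3 + 104*h^2 + 576*h - 1152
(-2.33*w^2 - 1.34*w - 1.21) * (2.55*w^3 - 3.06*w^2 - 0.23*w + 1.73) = -5.9415*w^5 + 3.7128*w^4 + 1.5508*w^3 - 0.0201*w^2 - 2.0399*w - 2.0933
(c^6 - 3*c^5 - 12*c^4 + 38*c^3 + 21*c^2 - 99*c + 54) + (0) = c^6 - 3*c^5 - 12*c^4 + 38*c^3 + 21*c^2 - 99*c + 54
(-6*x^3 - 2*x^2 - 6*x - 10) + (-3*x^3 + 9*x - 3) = -9*x^3 - 2*x^2 + 3*x - 13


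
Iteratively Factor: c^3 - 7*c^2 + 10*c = (c - 5)*(c^2 - 2*c) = (c - 5)*(c - 2)*(c)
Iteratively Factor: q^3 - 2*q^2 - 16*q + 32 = (q - 4)*(q^2 + 2*q - 8) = (q - 4)*(q - 2)*(q + 4)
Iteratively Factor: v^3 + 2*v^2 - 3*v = (v + 3)*(v^2 - v) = (v - 1)*(v + 3)*(v)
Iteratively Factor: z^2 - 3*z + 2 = (z - 1)*(z - 2)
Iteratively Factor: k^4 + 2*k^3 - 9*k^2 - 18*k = (k + 2)*(k^3 - 9*k) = (k + 2)*(k + 3)*(k^2 - 3*k) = k*(k + 2)*(k + 3)*(k - 3)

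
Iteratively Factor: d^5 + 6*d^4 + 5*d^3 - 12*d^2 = (d - 1)*(d^4 + 7*d^3 + 12*d^2) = d*(d - 1)*(d^3 + 7*d^2 + 12*d) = d*(d - 1)*(d + 4)*(d^2 + 3*d) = d^2*(d - 1)*(d + 4)*(d + 3)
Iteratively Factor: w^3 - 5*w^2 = (w - 5)*(w^2) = w*(w - 5)*(w)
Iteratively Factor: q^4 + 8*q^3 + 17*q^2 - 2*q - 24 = (q + 4)*(q^3 + 4*q^2 + q - 6) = (q + 3)*(q + 4)*(q^2 + q - 2) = (q - 1)*(q + 3)*(q + 4)*(q + 2)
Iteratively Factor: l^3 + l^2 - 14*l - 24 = (l - 4)*(l^2 + 5*l + 6) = (l - 4)*(l + 2)*(l + 3)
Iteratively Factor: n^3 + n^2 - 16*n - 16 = (n - 4)*(n^2 + 5*n + 4) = (n - 4)*(n + 4)*(n + 1)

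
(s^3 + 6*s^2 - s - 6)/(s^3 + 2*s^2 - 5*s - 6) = (s^2 + 5*s - 6)/(s^2 + s - 6)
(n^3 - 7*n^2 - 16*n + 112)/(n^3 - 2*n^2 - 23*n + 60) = (n^2 - 3*n - 28)/(n^2 + 2*n - 15)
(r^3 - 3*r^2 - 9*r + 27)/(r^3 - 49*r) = (r^3 - 3*r^2 - 9*r + 27)/(r*(r^2 - 49))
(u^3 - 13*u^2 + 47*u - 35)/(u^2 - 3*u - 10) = (u^2 - 8*u + 7)/(u + 2)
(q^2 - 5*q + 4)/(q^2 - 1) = (q - 4)/(q + 1)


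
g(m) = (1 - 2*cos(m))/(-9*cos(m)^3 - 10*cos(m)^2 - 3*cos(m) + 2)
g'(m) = (1 - 2*cos(m))*(-27*sin(m)*cos(m)^2 - 20*sin(m)*cos(m) - 3*sin(m))/(-9*cos(m)^3 - 10*cos(m)^2 - 3*cos(m) + 2)^2 + 2*sin(m)/(-9*cos(m)^3 - 10*cos(m)^2 - 3*cos(m) + 2)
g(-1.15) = -0.12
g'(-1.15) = 2.36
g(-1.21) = -0.42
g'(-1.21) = 10.18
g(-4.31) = 0.82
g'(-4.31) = 1.08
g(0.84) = 0.05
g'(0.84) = -0.07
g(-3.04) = 0.76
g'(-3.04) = 0.14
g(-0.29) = 0.05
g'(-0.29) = -0.01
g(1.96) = 0.80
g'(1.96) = 1.08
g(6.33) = 0.05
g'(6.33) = 0.00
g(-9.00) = 0.87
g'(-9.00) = 0.54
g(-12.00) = 0.05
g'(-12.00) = 0.00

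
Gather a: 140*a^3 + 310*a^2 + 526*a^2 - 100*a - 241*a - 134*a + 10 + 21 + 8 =140*a^3 + 836*a^2 - 475*a + 39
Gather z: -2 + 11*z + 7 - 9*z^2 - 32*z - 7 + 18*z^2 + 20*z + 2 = 9*z^2 - z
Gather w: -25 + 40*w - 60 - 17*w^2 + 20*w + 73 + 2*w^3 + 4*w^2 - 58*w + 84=2*w^3 - 13*w^2 + 2*w + 72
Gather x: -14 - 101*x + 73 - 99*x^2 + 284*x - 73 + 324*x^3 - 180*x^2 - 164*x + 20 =324*x^3 - 279*x^2 + 19*x + 6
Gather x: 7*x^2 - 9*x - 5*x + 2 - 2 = 7*x^2 - 14*x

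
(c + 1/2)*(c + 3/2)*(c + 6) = c^3 + 8*c^2 + 51*c/4 + 9/2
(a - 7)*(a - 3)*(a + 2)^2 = a^4 - 6*a^3 - 15*a^2 + 44*a + 84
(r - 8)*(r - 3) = r^2 - 11*r + 24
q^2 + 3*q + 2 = (q + 1)*(q + 2)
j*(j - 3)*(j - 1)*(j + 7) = j^4 + 3*j^3 - 25*j^2 + 21*j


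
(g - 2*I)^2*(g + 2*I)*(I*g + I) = I*g^4 + 2*g^3 + I*g^3 + 2*g^2 + 4*I*g^2 + 8*g + 4*I*g + 8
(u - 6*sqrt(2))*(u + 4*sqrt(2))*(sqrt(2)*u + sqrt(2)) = sqrt(2)*u^3 - 4*u^2 + sqrt(2)*u^2 - 48*sqrt(2)*u - 4*u - 48*sqrt(2)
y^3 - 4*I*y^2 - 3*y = y*(y - 3*I)*(y - I)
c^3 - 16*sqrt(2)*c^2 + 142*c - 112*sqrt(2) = (c - 8*sqrt(2))*(c - 7*sqrt(2))*(c - sqrt(2))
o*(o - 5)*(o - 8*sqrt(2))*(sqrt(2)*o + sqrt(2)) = sqrt(2)*o^4 - 16*o^3 - 4*sqrt(2)*o^3 - 5*sqrt(2)*o^2 + 64*o^2 + 80*o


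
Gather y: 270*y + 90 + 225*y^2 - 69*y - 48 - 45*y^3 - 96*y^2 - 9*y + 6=-45*y^3 + 129*y^2 + 192*y + 48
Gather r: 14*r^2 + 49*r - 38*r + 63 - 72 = 14*r^2 + 11*r - 9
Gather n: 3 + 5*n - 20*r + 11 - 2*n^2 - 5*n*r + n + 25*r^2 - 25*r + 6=-2*n^2 + n*(6 - 5*r) + 25*r^2 - 45*r + 20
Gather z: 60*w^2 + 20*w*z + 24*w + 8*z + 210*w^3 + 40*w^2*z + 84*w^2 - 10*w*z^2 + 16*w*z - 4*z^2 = 210*w^3 + 144*w^2 + 24*w + z^2*(-10*w - 4) + z*(40*w^2 + 36*w + 8)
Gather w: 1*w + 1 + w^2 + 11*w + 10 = w^2 + 12*w + 11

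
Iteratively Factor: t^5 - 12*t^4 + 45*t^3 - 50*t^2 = (t - 2)*(t^4 - 10*t^3 + 25*t^2) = t*(t - 2)*(t^3 - 10*t^2 + 25*t) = t*(t - 5)*(t - 2)*(t^2 - 5*t) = t^2*(t - 5)*(t - 2)*(t - 5)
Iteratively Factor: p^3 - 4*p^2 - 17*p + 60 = (p - 3)*(p^2 - p - 20) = (p - 5)*(p - 3)*(p + 4)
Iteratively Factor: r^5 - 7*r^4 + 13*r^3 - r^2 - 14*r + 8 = (r - 4)*(r^4 - 3*r^3 + r^2 + 3*r - 2) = (r - 4)*(r - 1)*(r^3 - 2*r^2 - r + 2) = (r - 4)*(r - 1)*(r + 1)*(r^2 - 3*r + 2) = (r - 4)*(r - 2)*(r - 1)*(r + 1)*(r - 1)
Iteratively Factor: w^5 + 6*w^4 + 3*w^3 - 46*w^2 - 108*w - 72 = (w + 3)*(w^4 + 3*w^3 - 6*w^2 - 28*w - 24) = (w - 3)*(w + 3)*(w^3 + 6*w^2 + 12*w + 8) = (w - 3)*(w + 2)*(w + 3)*(w^2 + 4*w + 4) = (w - 3)*(w + 2)^2*(w + 3)*(w + 2)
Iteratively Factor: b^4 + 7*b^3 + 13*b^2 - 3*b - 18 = (b + 3)*(b^3 + 4*b^2 + b - 6) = (b + 2)*(b + 3)*(b^2 + 2*b - 3) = (b - 1)*(b + 2)*(b + 3)*(b + 3)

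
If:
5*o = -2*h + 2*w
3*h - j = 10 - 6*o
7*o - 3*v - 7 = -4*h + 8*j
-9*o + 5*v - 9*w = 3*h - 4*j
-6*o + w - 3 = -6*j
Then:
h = 196/33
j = -18/13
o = -658/429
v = 815/143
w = 301/143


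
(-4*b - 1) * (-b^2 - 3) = 4*b^3 + b^2 + 12*b + 3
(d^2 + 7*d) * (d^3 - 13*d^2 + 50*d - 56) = d^5 - 6*d^4 - 41*d^3 + 294*d^2 - 392*d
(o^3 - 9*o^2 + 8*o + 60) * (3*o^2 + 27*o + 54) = 3*o^5 - 165*o^3 - 90*o^2 + 2052*o + 3240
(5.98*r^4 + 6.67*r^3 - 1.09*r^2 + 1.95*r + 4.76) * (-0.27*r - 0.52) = -1.6146*r^5 - 4.9105*r^4 - 3.1741*r^3 + 0.0403000000000001*r^2 - 2.2992*r - 2.4752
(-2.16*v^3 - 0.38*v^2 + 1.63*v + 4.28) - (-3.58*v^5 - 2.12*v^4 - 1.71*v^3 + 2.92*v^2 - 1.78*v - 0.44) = 3.58*v^5 + 2.12*v^4 - 0.45*v^3 - 3.3*v^2 + 3.41*v + 4.72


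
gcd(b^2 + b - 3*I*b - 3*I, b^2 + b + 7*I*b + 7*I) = b + 1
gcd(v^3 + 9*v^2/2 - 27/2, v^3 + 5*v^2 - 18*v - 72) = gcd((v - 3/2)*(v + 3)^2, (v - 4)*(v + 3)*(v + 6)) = v + 3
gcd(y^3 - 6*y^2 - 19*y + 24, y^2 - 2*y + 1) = y - 1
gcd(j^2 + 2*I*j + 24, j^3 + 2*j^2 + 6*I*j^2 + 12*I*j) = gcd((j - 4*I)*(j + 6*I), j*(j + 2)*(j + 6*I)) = j + 6*I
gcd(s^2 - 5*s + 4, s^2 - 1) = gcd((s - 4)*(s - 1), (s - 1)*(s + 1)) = s - 1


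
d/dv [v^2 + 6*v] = 2*v + 6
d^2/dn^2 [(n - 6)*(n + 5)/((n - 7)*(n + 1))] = 2*(5*n^3 - 69*n^2 + 519*n - 1199)/(n^6 - 18*n^5 + 87*n^4 + 36*n^3 - 609*n^2 - 882*n - 343)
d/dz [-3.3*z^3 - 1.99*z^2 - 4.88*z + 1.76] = -9.9*z^2 - 3.98*z - 4.88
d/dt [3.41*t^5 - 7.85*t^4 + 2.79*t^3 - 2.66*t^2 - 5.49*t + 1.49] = 17.05*t^4 - 31.4*t^3 + 8.37*t^2 - 5.32*t - 5.49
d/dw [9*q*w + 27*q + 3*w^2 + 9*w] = 9*q + 6*w + 9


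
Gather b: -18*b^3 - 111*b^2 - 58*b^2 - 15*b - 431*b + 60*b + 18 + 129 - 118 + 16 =-18*b^3 - 169*b^2 - 386*b + 45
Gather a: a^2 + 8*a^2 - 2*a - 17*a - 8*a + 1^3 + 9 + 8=9*a^2 - 27*a + 18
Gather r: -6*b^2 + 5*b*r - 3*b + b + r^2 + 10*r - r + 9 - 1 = -6*b^2 - 2*b + r^2 + r*(5*b + 9) + 8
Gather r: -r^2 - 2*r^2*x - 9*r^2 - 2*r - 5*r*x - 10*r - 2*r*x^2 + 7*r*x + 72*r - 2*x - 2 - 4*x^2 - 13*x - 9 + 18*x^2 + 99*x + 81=r^2*(-2*x - 10) + r*(-2*x^2 + 2*x + 60) + 14*x^2 + 84*x + 70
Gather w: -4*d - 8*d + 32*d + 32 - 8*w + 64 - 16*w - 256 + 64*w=20*d + 40*w - 160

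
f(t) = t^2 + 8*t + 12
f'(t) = 2*t + 8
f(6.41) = 104.37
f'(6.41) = 20.82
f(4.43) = 67.06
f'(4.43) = 16.86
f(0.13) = 13.06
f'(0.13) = 8.26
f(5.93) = 94.60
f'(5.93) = 19.86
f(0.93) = 20.30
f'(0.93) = 9.86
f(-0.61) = 7.49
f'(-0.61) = 6.78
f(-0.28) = 9.84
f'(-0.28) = 7.44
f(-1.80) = 0.84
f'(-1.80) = 4.40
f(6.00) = 96.00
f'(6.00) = 20.00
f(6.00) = 96.00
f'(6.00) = 20.00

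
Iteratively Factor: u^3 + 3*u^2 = (u)*(u^2 + 3*u) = u*(u + 3)*(u)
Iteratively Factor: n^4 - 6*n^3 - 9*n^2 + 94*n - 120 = (n - 3)*(n^3 - 3*n^2 - 18*n + 40) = (n - 3)*(n - 2)*(n^2 - n - 20) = (n - 5)*(n - 3)*(n - 2)*(n + 4)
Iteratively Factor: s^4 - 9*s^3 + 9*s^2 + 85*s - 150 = (s - 5)*(s^3 - 4*s^2 - 11*s + 30) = (s - 5)*(s - 2)*(s^2 - 2*s - 15) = (s - 5)*(s - 2)*(s + 3)*(s - 5)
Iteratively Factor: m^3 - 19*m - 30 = (m - 5)*(m^2 + 5*m + 6) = (m - 5)*(m + 2)*(m + 3)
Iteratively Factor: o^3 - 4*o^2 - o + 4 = (o - 4)*(o^2 - 1) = (o - 4)*(o + 1)*(o - 1)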